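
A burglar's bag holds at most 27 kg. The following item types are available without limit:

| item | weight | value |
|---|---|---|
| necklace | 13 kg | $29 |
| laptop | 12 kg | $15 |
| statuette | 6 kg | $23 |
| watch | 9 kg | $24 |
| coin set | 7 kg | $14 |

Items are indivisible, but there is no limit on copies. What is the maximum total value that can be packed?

$93

Best value-per-unit is statuette at 23/6; filling with it alone gives 4×23 = 92.
Optimal mix: 3×statuette + 1×watch → weight 27, value 93.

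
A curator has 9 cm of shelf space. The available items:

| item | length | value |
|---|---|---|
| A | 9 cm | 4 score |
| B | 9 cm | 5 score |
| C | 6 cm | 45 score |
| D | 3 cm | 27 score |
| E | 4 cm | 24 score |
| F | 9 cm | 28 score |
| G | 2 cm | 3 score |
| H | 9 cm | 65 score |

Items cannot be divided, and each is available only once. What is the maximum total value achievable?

Check high-value combinations within 9 cm:
- C+D: length 6+3=9, value 45+27=72
- H: length 9, value 65
- D+E+G: length 3+4+2=9, value 27+24+3=54
- D+E: length 3+4=7, value 27+24=51
Best: 72 score.

72 score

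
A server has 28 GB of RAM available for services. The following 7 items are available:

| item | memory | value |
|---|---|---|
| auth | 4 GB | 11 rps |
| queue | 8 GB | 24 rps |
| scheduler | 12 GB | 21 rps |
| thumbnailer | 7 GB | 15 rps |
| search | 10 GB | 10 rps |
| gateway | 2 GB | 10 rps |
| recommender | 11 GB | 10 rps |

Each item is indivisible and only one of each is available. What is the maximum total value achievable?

66 rps

Check high-value combinations within 28 GB:
- auth+queue+scheduler+gateway: memory 4+8+12+2=26, value 11+24+21+10=66
- auth+queue+thumbnailer+gateway: memory 4+8+7+2=21, value 11+24+15+10=60
- queue+scheduler+thumbnailer: memory 8+12+7=27, value 24+21+15=60
- queue+thumbnailer+search+gateway: memory 8+7+10+2=27, value 24+15+10+10=59
Best: 66 rps.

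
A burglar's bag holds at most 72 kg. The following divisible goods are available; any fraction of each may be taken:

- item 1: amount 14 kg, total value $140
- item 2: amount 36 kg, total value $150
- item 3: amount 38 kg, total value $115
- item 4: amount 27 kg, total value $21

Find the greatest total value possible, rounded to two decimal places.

Take in order of value per unit:
- item 1 (140/14 per unit): all 14 → value 140, running total 140.00
- item 2 (150/36 per unit): all 36 → value 150, running total 290.00
- item 3 (115/38 per unit): 22 of 38 → value 22×115/38 = 66.5789, running total 356.58
Total 356.58.

356.58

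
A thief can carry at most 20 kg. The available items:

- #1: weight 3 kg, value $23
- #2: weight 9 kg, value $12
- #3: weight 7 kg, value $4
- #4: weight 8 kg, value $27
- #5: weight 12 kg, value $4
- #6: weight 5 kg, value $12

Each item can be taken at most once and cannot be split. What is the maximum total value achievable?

Check high-value combinations within 20 kg:
- #1+#4+#6: weight 3+8+5=16, value 23+27+12=62
- #1+#2+#4: weight 3+9+8=20, value 23+12+27=62
- #1+#3+#4: weight 3+7+8=18, value 23+4+27=54
- #1+#4: weight 3+8=11, value 23+27=50
- #1+#2+#6: weight 3+9+5=17, value 23+12+12=47
Best: $62.

$62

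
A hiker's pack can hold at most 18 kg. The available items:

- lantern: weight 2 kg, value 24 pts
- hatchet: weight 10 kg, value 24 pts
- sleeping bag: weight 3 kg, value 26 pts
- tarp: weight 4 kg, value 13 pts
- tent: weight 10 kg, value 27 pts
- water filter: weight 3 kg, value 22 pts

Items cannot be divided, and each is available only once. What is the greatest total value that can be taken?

99 pts

Check high-value combinations within 18 kg:
- lantern+sleeping bag+tent+water filter: weight 2+3+10+3=18, value 24+26+27+22=99
- lantern+hatchet+sleeping bag+water filter: weight 2+10+3+3=18, value 24+24+26+22=96
- lantern+sleeping bag+tarp+water filter: weight 2+3+4+3=12, value 24+26+13+22=85
- lantern+sleeping bag+tent: weight 2+3+10=15, value 24+26+27=77
Best: 99 pts.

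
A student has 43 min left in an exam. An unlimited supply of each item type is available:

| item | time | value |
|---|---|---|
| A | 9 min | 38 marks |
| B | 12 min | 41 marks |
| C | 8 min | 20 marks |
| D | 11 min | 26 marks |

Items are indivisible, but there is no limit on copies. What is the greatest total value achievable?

158 marks

Best value-per-unit is A at 38/9; filling with it alone gives 4×38 = 152.
Optimal mix: 2×A + 2×B → time 42, value 158.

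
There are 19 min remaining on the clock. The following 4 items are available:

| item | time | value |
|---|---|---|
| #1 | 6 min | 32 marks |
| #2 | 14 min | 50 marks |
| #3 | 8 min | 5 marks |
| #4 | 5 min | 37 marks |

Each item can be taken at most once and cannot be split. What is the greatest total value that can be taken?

Check high-value combinations within 19 min:
- #2+#4: time 14+5=19, value 50+37=87
- #1+#3+#4: time 6+8+5=19, value 32+5+37=74
- #1+#4: time 6+5=11, value 32+37=69
Best: 87 marks.

87 marks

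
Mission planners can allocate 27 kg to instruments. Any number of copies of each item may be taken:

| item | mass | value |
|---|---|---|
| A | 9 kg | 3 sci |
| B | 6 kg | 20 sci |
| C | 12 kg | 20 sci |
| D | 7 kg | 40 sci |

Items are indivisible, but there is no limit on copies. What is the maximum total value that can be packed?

Best value-per-unit is D at 40/7; filling with it alone gives 3×40 = 120.
Optimal mix: 1×B + 3×D → mass 27, value 140.

140 sci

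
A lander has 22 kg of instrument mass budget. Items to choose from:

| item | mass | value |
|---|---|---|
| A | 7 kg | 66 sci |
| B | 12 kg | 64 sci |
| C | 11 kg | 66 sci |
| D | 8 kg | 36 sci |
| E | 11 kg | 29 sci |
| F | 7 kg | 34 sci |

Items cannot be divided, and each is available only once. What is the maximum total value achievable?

Check high-value combinations within 22 kg:
- A+D+F: mass 7+8+7=22, value 66+36+34=136
- A+C: mass 7+11=18, value 66+66=132
- A+B: mass 7+12=19, value 66+64=130
- A+D: mass 7+8=15, value 66+36=102
Best: 136 sci.

136 sci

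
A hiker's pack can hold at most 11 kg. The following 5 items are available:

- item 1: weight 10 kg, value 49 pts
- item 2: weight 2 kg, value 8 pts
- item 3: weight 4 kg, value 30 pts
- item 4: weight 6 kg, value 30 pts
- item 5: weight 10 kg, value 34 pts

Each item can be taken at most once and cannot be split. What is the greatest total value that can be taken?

60 pts

Check high-value combinations within 11 kg:
- item 3+item 4: weight 4+6=10, value 30+30=60
- item 1: weight 10, value 49
- item 2+item 3: weight 2+4=6, value 8+30=38
- item 2+item 4: weight 2+6=8, value 8+30=38
Best: 60 pts.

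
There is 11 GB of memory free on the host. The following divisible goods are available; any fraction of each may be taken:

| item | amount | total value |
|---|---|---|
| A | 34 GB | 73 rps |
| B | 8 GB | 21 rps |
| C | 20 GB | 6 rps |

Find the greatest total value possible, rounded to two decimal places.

27.44

Take in order of value per unit:
- B (21/8 per unit): all 8 → value 21, running total 21.00
- A (73/34 per unit): 3 of 34 → value 3×73/34 = 6.4412, running total 27.44
Total 27.44.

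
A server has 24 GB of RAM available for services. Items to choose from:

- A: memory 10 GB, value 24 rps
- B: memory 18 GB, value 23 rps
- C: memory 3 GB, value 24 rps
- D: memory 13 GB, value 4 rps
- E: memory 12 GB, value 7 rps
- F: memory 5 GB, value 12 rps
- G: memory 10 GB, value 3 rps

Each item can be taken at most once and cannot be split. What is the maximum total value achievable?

Check high-value combinations within 24 GB:
- A+C+F: memory 10+3+5=18, value 24+24+12=60
- A+C+G: memory 10+3+10=23, value 24+24+3=51
- A+C: memory 10+3=13, value 24+24=48
- B+C: memory 18+3=21, value 23+24=47
- C+E+F: memory 3+12+5=20, value 24+7+12=43
Best: 60 rps.

60 rps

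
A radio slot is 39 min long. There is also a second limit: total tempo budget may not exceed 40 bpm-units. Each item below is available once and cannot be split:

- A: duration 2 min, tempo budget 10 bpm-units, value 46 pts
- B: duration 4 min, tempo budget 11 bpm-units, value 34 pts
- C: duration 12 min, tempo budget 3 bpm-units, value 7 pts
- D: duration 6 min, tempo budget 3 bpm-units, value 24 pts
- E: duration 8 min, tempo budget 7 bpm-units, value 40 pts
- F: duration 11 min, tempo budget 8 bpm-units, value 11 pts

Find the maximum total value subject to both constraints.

Feasible sets respecting both limits:
- A+B+D+E+F: duration 31, tempo budget 39, value 155
- A+B+C+D+E: duration 32, tempo budget 34, value 151
- A+B+D+E: duration 20, tempo budget 31, value 144
- A+B+C+E+F: duration 37, tempo budget 39, value 138
Best: 155 pts.

155 pts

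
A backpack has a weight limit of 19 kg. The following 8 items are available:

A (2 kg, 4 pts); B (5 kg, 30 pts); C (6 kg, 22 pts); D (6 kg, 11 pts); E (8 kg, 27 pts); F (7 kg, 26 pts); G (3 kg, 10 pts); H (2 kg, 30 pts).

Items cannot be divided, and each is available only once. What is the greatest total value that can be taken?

100 pts

Check high-value combinations within 19 kg:
- A+B+F+G+H: weight 2+5+7+3+2=19, value 4+30+26+10+30=100
- B+E+G+H: weight 5+8+3+2=18, value 30+27+10+30=97
- B+F+G+H: weight 5+7+3+2=17, value 30+26+10+30=96
Best: 100 pts.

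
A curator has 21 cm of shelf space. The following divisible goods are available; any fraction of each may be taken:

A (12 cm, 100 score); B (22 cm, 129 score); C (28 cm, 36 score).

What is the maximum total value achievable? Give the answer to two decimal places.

Take in order of value per unit:
- A (100/12 per unit): all 12 → value 100, running total 100.00
- B (129/22 per unit): 9 of 22 → value 9×129/22 = 52.7727, running total 152.77
Total 152.77.

152.77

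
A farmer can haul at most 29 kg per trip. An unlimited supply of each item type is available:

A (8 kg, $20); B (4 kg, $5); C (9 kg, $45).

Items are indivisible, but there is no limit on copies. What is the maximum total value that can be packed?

$135

Best value-per-unit is C at 45/9, and filling with it alone uses weight 3×9=27. No mix of the others beats 3×45 = 135.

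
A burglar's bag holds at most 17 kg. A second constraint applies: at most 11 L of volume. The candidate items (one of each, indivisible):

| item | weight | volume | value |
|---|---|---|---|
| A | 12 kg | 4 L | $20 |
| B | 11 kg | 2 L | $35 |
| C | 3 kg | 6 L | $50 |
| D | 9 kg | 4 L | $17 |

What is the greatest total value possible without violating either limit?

Feasible sets respecting both limits:
- B+C: weight 14, volume 8, value 85
- A+C: weight 15, volume 10, value 70
- C+D: weight 12, volume 10, value 67
- C: weight 3, volume 6, value 50
Best: $85.

$85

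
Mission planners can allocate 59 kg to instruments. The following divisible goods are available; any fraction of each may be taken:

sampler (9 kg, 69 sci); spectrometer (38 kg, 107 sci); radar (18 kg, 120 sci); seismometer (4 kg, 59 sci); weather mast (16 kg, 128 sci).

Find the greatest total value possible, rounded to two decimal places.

409.79

Take in order of value per unit:
- seismometer (59/4 per unit): all 4 → value 59, running total 59.00
- weather mast (128/16 per unit): all 16 → value 128, running total 187.00
- sampler (69/9 per unit): all 9 → value 69, running total 256.00
- radar (120/18 per unit): all 18 → value 120, running total 376.00
- spectrometer (107/38 per unit): 12 of 38 → value 12×107/38 = 33.7895, running total 409.79
Total 409.79.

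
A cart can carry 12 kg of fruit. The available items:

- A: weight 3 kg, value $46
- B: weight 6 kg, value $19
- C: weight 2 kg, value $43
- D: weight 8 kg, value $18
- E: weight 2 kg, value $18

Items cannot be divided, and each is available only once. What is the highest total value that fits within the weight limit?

$108

Check high-value combinations within 12 kg:
- A+B+C: weight 3+6+2=11, value 46+19+43=108
- A+C+E: weight 3+2+2=7, value 46+43+18=107
- A+C: weight 3+2=5, value 46+43=89
Best: $108.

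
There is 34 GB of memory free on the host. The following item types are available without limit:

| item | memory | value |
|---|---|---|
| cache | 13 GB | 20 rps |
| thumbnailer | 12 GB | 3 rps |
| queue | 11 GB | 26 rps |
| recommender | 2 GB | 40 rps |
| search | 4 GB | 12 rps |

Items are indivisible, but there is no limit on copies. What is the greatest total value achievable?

Best value-per-unit is recommender at 40/2, and filling with it alone uses memory 17×2=34. No mix of the others beats 17×40 = 680.

680 rps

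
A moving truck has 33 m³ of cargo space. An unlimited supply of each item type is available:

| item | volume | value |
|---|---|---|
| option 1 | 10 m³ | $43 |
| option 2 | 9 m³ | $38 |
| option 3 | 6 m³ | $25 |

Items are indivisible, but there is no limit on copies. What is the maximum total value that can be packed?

Best value-per-unit is option 1 at 43/10; filling with it alone gives 3×43 = 129.
Optimal mix: 3×option 2 + 1×option 3 → volume 33, value 139.

$139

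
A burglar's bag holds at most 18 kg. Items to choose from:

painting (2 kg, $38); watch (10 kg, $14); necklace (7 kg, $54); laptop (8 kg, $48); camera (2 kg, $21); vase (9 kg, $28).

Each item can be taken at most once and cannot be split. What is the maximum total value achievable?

$140

Check high-value combinations within 18 kg:
- painting+necklace+laptop: weight 2+7+8=17, value 38+54+48=140
- necklace+laptop+camera: weight 7+8+2=17, value 54+48+21=123
- painting+necklace+vase: weight 2+7+9=18, value 38+54+28=120
- painting+necklace+camera: weight 2+7+2=11, value 38+54+21=113
- painting+laptop+camera: weight 2+8+2=12, value 38+48+21=107
Best: $140.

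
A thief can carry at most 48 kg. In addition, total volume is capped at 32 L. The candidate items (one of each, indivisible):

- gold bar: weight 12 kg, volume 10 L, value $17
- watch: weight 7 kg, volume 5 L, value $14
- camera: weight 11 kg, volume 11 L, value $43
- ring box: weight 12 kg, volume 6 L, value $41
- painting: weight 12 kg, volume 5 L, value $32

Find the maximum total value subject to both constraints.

Feasible sets respecting both limits:
- gold bar+camera+ring box+painting: weight 47, volume 32, value 133
- watch+camera+ring box+painting: weight 42, volume 27, value 130
- camera+ring box+painting: weight 35, volume 22, value 116
- gold bar+watch+camera+ring box: weight 42, volume 32, value 115
Best: $133.

$133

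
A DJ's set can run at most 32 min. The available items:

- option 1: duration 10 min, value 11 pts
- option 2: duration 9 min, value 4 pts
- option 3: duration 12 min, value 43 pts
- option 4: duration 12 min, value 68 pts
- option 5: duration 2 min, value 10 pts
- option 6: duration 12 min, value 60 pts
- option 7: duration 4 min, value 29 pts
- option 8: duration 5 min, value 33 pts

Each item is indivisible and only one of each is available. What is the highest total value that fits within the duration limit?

This is a 0/1 knapsack; check combinations near the capacity.
- option 4+option 5+option 6+option 8: duration 12+2+12+5=31, value 68+10+60+33=171
- option 4+option 5+option 6+option 7: duration 12+2+12+4=30, value 68+10+60+29=167
- option 4+option 6+option 8: duration 12+12+5=29, value 68+60+33=161
Best: 171 pts.

171 pts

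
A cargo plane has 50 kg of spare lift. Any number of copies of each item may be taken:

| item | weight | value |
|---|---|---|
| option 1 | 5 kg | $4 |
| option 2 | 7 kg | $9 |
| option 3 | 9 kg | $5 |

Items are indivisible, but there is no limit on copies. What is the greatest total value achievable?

Best value-per-unit is option 2 at 9/7, and filling with it alone uses weight 7×7=49. No mix of the others beats 7×9 = 63.

$63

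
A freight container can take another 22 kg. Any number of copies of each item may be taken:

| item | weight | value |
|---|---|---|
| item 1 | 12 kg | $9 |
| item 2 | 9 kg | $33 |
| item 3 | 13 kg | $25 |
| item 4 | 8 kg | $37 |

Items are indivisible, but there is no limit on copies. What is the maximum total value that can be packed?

$74

Best value-per-unit is item 4 at 37/8, and filling with it alone uses weight 2×8=16. No mix of the others beats 2×37 = 74.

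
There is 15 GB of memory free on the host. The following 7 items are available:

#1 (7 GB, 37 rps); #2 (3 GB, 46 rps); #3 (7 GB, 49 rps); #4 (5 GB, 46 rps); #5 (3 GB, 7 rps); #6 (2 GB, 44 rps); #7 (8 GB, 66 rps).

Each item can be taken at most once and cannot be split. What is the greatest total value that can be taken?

156 rps

Check high-value combinations within 15 GB:
- #2+#6+#7: memory 3+2+8=13, value 46+44+66=156
- #4+#6+#7: memory 5+2+8=15, value 46+44+66=156
- #2+#3+#5+#6: memory 3+7+3+2=15, value 46+49+7+44=146
Best: 156 rps.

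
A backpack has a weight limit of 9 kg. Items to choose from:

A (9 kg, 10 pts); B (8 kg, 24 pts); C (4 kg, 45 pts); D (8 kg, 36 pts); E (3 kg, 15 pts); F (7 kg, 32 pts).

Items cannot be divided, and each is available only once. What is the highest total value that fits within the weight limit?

60 pts

Check high-value combinations within 9 kg:
- C+E: weight 4+3=7, value 45+15=60
- C: weight 4, value 45
- D: weight 8, value 36
- F: weight 7, value 32
- B: weight 8, value 24
Best: 60 pts.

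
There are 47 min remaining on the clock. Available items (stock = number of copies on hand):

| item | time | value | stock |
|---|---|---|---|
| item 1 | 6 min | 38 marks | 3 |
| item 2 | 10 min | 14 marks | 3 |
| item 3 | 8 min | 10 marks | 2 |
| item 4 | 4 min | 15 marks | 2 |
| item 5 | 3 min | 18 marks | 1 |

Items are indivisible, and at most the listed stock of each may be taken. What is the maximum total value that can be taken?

Best selections within time 47 and stock limits:
- 3×item 1 + 1×item 2 + 1×item 3 + 2×item 4 + 1×item 5: time 47, value 186
- 3×item 1 + 2×item 3 + 2×item 4 + 1×item 5: time 45, value 182
- 3×item 1 + 1×item 2 + 2×item 4 + 1×item 5: time 39, value 176
Best: 186 marks.

186 marks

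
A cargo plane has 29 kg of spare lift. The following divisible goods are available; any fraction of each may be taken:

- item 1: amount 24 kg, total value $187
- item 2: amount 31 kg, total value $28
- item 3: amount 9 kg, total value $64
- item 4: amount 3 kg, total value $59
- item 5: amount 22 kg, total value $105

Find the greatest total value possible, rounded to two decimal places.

260.22

Take in order of value per unit:
- item 4 (59/3 per unit): all 3 → value 59, running total 59.00
- item 1 (187/24 per unit): all 24 → value 187, running total 246.00
- item 3 (64/9 per unit): 2 of 9 → value 2×64/9 = 14.2222, running total 260.22
Total 260.22.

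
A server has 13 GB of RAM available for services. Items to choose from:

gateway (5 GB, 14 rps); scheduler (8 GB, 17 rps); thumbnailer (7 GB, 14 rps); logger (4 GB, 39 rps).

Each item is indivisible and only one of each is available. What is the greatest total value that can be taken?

56 rps

This is a 0/1 knapsack; check combinations near the capacity.
- scheduler+logger: memory 8+4=12, value 17+39=56
- gateway+logger: memory 5+4=9, value 14+39=53
- thumbnailer+logger: memory 7+4=11, value 14+39=53
Best: 56 rps.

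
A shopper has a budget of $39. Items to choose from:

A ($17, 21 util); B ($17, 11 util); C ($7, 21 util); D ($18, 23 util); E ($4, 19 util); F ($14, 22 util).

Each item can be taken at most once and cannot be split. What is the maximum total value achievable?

Check high-value combinations within $39:
- C+D+F: cost 7+18+14=39, value 21+23+22=66
- D+E+F: cost 18+4+14=36, value 23+19+22=64
- A+C+F: cost 17+7+14=38, value 21+21+22=64
- C+D+E: cost 7+18+4=29, value 21+23+19=63
- A+D+E: cost 17+18+4=39, value 21+23+19=63
Best: 66 util.

66 util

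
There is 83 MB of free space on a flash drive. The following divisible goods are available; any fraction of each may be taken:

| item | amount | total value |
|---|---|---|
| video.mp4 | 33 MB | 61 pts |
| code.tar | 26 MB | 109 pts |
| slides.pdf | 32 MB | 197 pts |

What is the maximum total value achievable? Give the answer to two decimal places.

Take in order of value per unit:
- slides.pdf (197/32 per unit): all 32 → value 197, running total 197.00
- code.tar (109/26 per unit): all 26 → value 109, running total 306.00
- video.mp4 (61/33 per unit): 25 of 33 → value 25×61/33 = 46.2121, running total 352.21
Total 352.21.

352.21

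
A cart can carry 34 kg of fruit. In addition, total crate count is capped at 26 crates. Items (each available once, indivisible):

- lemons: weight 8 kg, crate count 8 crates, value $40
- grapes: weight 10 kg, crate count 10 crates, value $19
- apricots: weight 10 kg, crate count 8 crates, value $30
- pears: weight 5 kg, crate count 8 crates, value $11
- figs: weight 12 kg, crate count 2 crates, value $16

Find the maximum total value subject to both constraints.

$89

Feasible sets respecting both limits:
- lemons+grapes+apricots: weight 28, crate count 26, value 89
- lemons+apricots+figs: weight 30, crate count 18, value 86
- lemons+apricots+pears: weight 23, crate count 24, value 81
- lemons+grapes+figs: weight 30, crate count 20, value 75
Best: $89.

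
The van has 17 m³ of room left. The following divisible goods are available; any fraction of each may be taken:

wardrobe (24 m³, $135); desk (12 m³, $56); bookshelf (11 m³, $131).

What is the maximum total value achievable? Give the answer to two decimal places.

164.75

Take in order of value per unit:
- bookshelf (131/11 per unit): all 11 → value 131, running total 131.00
- wardrobe (135/24 per unit): 6 of 24 → value 6×135/24 = 33.7500, running total 164.75
Total 164.75.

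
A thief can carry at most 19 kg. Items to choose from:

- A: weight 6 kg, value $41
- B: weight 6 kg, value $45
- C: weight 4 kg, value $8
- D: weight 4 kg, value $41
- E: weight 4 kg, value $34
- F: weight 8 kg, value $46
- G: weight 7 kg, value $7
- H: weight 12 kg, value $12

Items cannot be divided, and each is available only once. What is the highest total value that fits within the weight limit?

This is a 0/1 knapsack; check combinations near the capacity.
- B+D+F: weight 6+4+8=18, value 45+41+46=132
- B+C+D+E: weight 6+4+4+4=18, value 45+8+41+34=128
- A+D+F: weight 6+4+8=18, value 41+41+46=128
- A+B+D: weight 6+6+4=16, value 41+45+41=127
Best: $132.

$132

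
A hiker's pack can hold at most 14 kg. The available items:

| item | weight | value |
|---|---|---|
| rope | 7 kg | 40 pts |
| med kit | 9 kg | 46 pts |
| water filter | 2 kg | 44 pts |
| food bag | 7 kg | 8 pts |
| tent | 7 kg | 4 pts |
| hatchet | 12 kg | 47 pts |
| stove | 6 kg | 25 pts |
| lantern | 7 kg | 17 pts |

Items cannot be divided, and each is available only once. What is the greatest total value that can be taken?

Check high-value combinations within 14 kg:
- water filter+hatchet: weight 2+12=14, value 44+47=91
- med kit+water filter: weight 9+2=11, value 46+44=90
- rope+water filter: weight 7+2=9, value 40+44=84
- water filter+stove: weight 2+6=8, value 44+25=69
Best: 91 pts.

91 pts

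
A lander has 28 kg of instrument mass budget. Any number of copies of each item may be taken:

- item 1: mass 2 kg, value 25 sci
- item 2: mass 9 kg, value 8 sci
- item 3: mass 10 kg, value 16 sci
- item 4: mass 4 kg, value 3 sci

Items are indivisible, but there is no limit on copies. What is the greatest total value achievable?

350 sci

Best value-per-unit is item 1 at 25/2, and filling with it alone uses mass 14×2=28. No mix of the others beats 14×25 = 350.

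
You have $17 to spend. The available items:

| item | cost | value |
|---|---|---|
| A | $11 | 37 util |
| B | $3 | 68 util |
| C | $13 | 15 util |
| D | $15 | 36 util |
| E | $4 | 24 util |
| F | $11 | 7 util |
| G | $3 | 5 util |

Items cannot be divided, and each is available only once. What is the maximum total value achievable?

110 util

Check high-value combinations within $17:
- A+B+G: cost 11+3+3=17, value 37+68+5=110
- A+B: cost 11+3=14, value 37+68=105
- B+E+G: cost 3+4+3=10, value 68+24+5=97
- B+E: cost 3+4=7, value 68+24=92
Best: 110 util.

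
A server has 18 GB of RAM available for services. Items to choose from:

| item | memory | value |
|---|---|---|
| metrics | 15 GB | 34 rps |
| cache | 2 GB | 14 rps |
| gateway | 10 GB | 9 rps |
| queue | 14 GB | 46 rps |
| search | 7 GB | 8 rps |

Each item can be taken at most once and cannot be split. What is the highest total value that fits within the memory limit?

60 rps

Check high-value combinations within 18 GB:
- cache+queue: memory 2+14=16, value 14+46=60
- metrics+cache: memory 15+2=17, value 34+14=48
- queue: memory 14, value 46
- metrics: memory 15, value 34
Best: 60 rps.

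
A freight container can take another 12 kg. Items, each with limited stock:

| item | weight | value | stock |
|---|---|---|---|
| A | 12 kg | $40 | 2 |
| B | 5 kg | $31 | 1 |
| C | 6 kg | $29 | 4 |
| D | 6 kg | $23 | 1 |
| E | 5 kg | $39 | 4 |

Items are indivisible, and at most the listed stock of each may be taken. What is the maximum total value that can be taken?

Best selections within weight 12 and stock limits:
- 2×E: weight 10, value 78
- 1×B + 1×E: weight 10, value 70
Best: $78.

$78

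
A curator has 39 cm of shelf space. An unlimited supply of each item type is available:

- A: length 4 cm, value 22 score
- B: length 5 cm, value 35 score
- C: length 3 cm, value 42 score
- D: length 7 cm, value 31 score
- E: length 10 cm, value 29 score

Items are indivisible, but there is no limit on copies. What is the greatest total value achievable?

Best value-per-unit is C at 42/3, and filling with it alone uses length 13×3=39. No mix of the others beats 13×42 = 546.

546 score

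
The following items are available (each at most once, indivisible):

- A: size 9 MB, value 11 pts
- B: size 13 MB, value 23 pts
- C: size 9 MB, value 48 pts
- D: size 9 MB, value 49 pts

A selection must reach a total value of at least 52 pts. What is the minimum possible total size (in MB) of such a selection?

18

Subsets with value ≥ 52, sorted by total size:
- C+D: size 18, value 97
- A+D: size 18, value 60
- A+C: size 18, value 59
- B+D: size 22, value 72
Minimum size: 18 MB.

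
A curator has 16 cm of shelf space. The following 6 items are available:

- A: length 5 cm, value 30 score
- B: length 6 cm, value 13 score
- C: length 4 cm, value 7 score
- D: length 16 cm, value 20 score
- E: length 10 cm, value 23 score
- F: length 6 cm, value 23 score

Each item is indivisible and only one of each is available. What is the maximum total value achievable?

Check high-value combinations within 16 cm:
- A+C+F: length 5+4+6=15, value 30+7+23=60
- A+F: length 5+6=11, value 30+23=53
- A+E: length 5+10=15, value 30+23=53
- A+B+C: length 5+6+4=15, value 30+13+7=50
- E+F: length 10+6=16, value 23+23=46
Best: 60 score.

60 score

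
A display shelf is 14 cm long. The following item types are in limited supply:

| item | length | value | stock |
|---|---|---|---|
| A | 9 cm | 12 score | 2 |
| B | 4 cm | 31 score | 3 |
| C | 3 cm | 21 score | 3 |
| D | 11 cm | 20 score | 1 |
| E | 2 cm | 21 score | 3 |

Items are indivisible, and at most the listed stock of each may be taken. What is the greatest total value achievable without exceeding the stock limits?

125 score

Top feasible selections:
- 2×B + 3×E: length 14, value 125
- 1×B + 1×C + 3×E: length 13, value 115
Best: 125 score.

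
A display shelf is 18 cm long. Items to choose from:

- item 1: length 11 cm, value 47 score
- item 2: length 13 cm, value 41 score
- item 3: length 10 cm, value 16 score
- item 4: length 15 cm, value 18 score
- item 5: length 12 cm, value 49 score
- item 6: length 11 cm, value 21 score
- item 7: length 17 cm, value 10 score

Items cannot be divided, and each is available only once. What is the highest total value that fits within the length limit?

49 score

Check high-value combinations within 18 cm:
- item 5: length 12, value 49
- item 1: length 11, value 47
- item 2: length 13, value 41
- item 6: length 11, value 21
Best: 49 score.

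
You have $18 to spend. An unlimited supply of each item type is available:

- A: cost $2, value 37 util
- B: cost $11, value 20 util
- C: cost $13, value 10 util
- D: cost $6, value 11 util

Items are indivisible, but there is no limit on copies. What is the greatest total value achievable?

Best value-per-unit is A at 37/2, and filling with it alone uses cost 9×2=18. No mix of the others beats 9×37 = 333.

333 util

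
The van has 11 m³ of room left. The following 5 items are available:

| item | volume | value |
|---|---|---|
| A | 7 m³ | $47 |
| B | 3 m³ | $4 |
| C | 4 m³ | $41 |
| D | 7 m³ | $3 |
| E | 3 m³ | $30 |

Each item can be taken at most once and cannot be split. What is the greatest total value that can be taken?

Check high-value combinations within 11 m³:
- A+C: volume 7+4=11, value 47+41=88
- A+E: volume 7+3=10, value 47+30=77
- B+C+E: volume 3+4+3=10, value 4+41+30=75
- C+E: volume 4+3=7, value 41+30=71
- A+B: volume 7+3=10, value 47+4=51
Best: $88.

$88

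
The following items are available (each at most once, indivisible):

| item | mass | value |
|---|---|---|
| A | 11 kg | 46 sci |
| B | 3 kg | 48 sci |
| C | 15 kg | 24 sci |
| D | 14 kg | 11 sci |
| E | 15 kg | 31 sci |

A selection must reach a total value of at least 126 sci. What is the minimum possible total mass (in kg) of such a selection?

Subsets with value ≥ 126, sorted by total mass:
- A+B+D+E: mass 43, value 136
- A+B+C+D: mass 43, value 129
- A+B+C+E: mass 44, value 149
- A+B+C+D+E: mass 58, value 160
Minimum mass: 43 kg.

43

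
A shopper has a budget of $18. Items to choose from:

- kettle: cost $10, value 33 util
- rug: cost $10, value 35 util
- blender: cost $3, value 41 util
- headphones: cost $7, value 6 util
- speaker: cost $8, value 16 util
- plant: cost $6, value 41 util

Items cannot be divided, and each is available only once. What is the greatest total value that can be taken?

Check high-value combinations within $18:
- blender+speaker+plant: cost 3+8+6=17, value 41+16+41=98
- blender+headphones+plant: cost 3+7+6=16, value 41+6+41=88
- blender+plant: cost 3+6=9, value 41+41=82
- rug+blender: cost 10+3=13, value 35+41=76
Best: 98 util.

98 util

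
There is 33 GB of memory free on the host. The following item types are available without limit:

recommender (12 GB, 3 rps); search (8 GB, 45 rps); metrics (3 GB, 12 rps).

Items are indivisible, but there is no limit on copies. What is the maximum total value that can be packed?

180 rps

Best value-per-unit is search at 45/8, and filling with it alone uses memory 4×8=32. No mix of the others beats 4×45 = 180.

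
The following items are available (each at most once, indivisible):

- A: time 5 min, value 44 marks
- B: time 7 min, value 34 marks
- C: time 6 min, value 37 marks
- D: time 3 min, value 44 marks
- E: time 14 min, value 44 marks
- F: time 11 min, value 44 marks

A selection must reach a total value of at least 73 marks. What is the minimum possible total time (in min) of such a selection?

8

Subsets with value ≥ 73, sorted by total time:
- A+D: time 8, value 88
- C+D: time 9, value 81
- B+D: time 10, value 78
Minimum time: 8 min.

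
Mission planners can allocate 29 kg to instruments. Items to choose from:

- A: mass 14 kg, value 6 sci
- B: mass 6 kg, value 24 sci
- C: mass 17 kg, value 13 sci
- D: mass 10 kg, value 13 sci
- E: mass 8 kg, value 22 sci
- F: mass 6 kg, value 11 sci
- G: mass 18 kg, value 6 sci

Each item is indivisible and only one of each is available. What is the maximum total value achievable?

Check high-value combinations within 29 kg:
- B+D+E: mass 6+10+8=24, value 24+13+22=59
- B+E+F: mass 6+8+6=20, value 24+22+11=57
- A+B+E: mass 14+6+8=28, value 6+24+22=52
- B+D+F: mass 6+10+6=22, value 24+13+11=48
- B+C+F: mass 6+17+6=29, value 24+13+11=48
Best: 59 sci.

59 sci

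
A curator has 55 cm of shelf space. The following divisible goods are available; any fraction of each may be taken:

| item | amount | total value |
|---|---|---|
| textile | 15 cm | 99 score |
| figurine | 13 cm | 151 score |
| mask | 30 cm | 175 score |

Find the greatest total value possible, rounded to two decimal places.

Take in order of value per unit:
- figurine (151/13 per unit): all 13 → value 151, running total 151.00
- textile (99/15 per unit): all 15 → value 99, running total 250.00
- mask (175/30 per unit): 27 of 30 → value 27×175/30 = 157.5000, running total 407.50
Total 407.50.

407.50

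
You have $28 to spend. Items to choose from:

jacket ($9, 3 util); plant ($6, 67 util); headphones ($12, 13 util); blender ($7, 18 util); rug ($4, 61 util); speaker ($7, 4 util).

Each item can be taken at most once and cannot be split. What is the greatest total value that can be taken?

Check high-value combinations within $28:
- plant+blender+rug+speaker: cost 6+7+4+7=24, value 67+18+61+4=150
- jacket+plant+blender+rug: cost 9+6+7+4=26, value 3+67+18+61=149
- plant+blender+rug: cost 6+7+4=17, value 67+18+61=146
- plant+headphones+rug: cost 6+12+4=22, value 67+13+61=141
- jacket+plant+rug+speaker: cost 9+6+4+7=26, value 3+67+61+4=135
Best: 150 util.

150 util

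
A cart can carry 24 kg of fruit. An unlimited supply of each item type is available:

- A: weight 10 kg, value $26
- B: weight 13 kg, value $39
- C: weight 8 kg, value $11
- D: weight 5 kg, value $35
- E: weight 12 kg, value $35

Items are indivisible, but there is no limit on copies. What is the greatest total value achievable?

$140

Best value-per-unit is D at 35/5, and filling with it alone uses weight 4×5=20. No mix of the others beats 4×35 = 140.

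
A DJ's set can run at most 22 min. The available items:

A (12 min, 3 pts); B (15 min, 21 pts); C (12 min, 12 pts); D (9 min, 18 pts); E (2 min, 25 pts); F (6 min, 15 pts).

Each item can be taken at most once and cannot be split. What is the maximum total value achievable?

58 pts

Check high-value combinations within 22 min:
- D+E+F: duration 9+2+6=17, value 18+25+15=58
- C+E+F: duration 12+2+6=20, value 12+25+15=52
- B+E: duration 15+2=17, value 21+25=46
- D+E: duration 9+2=11, value 18+25=43
- A+E+F: duration 12+2+6=20, value 3+25+15=43
Best: 58 pts.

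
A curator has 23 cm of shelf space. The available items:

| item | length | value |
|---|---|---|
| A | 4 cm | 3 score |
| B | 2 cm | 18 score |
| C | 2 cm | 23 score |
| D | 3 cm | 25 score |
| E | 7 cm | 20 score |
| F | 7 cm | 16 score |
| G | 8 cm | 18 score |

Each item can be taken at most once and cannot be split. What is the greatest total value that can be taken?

Check high-value combinations within 23 cm:
- B+C+D+E+G: length 2+2+3+7+8=22, value 18+23+25+20+18=104
- B+C+D+E+F: length 2+2+3+7+7=21, value 18+23+25+20+16=102
- B+C+D+F+G: length 2+2+3+7+8=22, value 18+23+25+16+18=100
Best: 104 score.

104 score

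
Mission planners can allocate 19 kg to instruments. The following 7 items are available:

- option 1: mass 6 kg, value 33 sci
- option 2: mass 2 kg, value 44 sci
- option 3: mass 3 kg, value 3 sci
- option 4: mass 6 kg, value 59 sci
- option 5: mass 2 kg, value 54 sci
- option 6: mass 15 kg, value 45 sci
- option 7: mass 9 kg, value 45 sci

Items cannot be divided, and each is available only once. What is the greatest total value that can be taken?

This is a 0/1 knapsack; check combinations near the capacity.
- option 2+option 4+option 5+option 7: mass 2+6+2+9=19, value 44+59+54+45=202
- option 1+option 2+option 3+option 4+option 5: mass 6+2+3+6+2=19, value 33+44+3+59+54=193
- option 1+option 2+option 4+option 5: mass 6+2+6+2=16, value 33+44+59+54=190
- option 1+option 2+option 5+option 7: mass 6+2+2+9=19, value 33+44+54+45=176
Best: 202 sci.

202 sci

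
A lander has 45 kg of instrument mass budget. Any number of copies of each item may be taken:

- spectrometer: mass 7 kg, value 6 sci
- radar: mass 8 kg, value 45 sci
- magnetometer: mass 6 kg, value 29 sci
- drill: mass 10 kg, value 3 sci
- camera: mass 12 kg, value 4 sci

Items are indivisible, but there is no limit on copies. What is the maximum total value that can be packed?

Best value-per-unit is radar at 45/8; filling with it alone gives 5×45 = 225.
Optimal mix: 4×radar + 2×magnetometer → mass 44, value 238.

238 sci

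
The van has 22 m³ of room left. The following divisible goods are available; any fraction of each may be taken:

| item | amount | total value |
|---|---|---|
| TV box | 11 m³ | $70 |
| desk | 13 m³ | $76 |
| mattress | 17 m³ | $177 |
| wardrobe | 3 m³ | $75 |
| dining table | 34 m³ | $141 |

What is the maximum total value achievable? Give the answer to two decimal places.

Take in order of value per unit:
- wardrobe (75/3 per unit): all 3 → value 75, running total 75.00
- mattress (177/17 per unit): all 17 → value 177, running total 252.00
- TV box (70/11 per unit): 2 of 11 → value 2×70/11 = 12.7273, running total 264.73
Total 264.73.

264.73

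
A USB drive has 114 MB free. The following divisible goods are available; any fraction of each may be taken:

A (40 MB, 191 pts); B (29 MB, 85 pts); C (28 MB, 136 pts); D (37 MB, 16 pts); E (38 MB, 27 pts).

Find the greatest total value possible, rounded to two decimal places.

Take in order of value per unit:
- C (136/28 per unit): all 28 → value 136, running total 136.00
- A (191/40 per unit): all 40 → value 191, running total 327.00
- B (85/29 per unit): all 29 → value 85, running total 412.00
- E (27/38 per unit): 17 of 38 → value 17×27/38 = 12.0789, running total 424.08
Total 424.08.

424.08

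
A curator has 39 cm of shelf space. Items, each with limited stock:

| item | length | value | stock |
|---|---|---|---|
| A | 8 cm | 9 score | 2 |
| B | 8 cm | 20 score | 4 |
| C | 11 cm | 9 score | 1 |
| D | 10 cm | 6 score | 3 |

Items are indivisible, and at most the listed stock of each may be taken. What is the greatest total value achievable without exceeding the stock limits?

80 score

Best selections within length 39 and stock limits:
- 4×B: length 32, value 80
- 1×A + 3×B: length 32, value 69
- 3×B + 1×C: length 35, value 69
Best: 80 score.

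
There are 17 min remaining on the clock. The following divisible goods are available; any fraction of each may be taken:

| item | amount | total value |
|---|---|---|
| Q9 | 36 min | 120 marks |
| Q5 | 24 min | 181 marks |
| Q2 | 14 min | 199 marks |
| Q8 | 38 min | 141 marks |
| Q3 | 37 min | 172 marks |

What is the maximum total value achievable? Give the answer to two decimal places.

221.63

Take in order of value per unit:
- Q2 (199/14 per unit): all 14 → value 199, running total 199.00
- Q5 (181/24 per unit): 3 of 24 → value 3×181/24 = 22.6250, running total 221.63
Total 221.63.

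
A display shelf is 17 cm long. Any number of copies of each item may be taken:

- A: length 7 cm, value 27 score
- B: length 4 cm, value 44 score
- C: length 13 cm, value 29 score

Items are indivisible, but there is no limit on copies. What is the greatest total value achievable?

Best value-per-unit is B at 44/4, and filling with it alone uses length 4×4=16. No mix of the others beats 4×44 = 176.

176 score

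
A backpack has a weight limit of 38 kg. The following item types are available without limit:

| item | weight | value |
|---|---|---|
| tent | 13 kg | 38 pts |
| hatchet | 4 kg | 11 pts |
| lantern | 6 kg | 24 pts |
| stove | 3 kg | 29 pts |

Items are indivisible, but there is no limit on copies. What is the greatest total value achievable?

Best value-per-unit is stove at 29/3, and filling with it alone uses weight 12×3=36. No mix of the others beats 12×29 = 348.

348 pts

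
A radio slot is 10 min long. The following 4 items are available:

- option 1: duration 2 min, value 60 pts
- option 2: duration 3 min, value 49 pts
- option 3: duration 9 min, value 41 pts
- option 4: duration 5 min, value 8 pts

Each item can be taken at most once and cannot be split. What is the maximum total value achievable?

117 pts

Check high-value combinations within 10 min:
- option 1+option 2+option 4: duration 2+3+5=10, value 60+49+8=117
- option 1+option 2: duration 2+3=5, value 60+49=109
- option 1+option 4: duration 2+5=7, value 60+8=68
- option 1: duration 2, value 60
- option 2+option 4: duration 3+5=8, value 49+8=57
Best: 117 pts.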